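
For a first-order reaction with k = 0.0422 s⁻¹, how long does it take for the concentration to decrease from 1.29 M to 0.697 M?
14.59 s

From ln[A] = ln[A]₀ - k·t: t = ln([A]₀/[A])/k = ln(1.29/0.697)/0.0422 = ln(1.8508)/0.0422 = 0.6156/0.0422 = 14.59 s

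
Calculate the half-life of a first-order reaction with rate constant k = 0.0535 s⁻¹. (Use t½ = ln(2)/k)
12.96 s

t½ = ln(2)/k = 0.6931/0.0535 = 12.96 s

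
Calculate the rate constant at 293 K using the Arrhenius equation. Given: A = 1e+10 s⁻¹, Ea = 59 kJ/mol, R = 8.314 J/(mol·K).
3.03e-01 s⁻¹

k = A·exp(-Ea/(R·T)) = 1e+10·exp(-59000/(8.314·293)) = 1e+10·exp(-24.2200) = 1e+10·3.0296e-11 = 3.03e-01 s⁻¹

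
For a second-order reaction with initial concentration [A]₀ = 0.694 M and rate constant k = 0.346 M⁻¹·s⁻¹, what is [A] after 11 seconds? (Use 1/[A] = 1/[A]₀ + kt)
0.1906 M

1/[A] = 1/[A]₀ + k·t = 1/0.694 + (0.346)·(11) = 1.4409 + 3.8060 = 5.2469
[A] = 1/5.2469 = 0.1906 M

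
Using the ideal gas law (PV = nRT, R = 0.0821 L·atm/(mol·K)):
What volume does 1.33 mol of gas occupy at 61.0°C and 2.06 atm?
T = 61.0°C + 273.15 = 334.15 K
V = nRT/P = (1.33 × 0.0821 × 334.15) / 2.06
V = 17.71 L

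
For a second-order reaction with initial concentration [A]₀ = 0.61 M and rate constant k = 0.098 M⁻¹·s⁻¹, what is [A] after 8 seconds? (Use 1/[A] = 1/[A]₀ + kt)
0.4127 M

1/[A] = 1/[A]₀ + k·t = 1/0.61 + (0.098)·(8) = 1.6393 + 0.7840 = 2.4233
[A] = 1/2.4233 = 0.4127 M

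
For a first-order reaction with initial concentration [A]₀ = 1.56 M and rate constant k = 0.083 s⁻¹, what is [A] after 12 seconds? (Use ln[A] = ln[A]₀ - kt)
0.5762 M

ln[A] = ln[A]₀ - k·t = ln(1.56) - (0.083)·(12) = 0.4447 - 0.9960 = -0.5513
[A] = e^(-0.5513) = 0.5762 M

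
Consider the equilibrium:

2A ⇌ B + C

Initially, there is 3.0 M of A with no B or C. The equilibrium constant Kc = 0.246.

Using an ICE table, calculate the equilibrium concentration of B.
[B] = 0.747 M

ICE: [A] = 3.0 − 2x, [B] = [C] = x.
Kc = x²/(3.0 − 2x)² = 0.246 ⇒ √Kc = x/(3.0 − 2x).
x = √0.246·3.0/(1 + 2√0.246) = 0.49598·3.0/1.992 = 0.74698.
[B] = x = 0.747 M.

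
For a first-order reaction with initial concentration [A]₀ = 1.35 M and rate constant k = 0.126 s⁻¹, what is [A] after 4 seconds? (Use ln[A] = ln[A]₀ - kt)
0.8155 M

ln[A] = ln[A]₀ - k·t = ln(1.35) - (0.126)·(4) = 0.3001 - 0.5040 = -0.2039
[A] = e^(-0.2039) = 0.8155 M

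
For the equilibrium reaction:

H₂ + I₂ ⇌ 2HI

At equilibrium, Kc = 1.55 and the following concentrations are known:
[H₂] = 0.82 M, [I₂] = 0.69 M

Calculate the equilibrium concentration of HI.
[HI] = 0.9365 M

Kc = ([HI]^2) / ([H₂] × [I₂]) = 1.55
[HI]^2 = Kc · (reactant terms)/(other product terms) = 1.55 · 0.5658 / 1 = 0.87699
[HI] = (0.87699)^(1/2) = 0.9365 M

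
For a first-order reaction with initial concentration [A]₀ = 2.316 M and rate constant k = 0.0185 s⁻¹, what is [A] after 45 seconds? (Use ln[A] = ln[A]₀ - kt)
1.0074 M

ln[A] = ln[A]₀ - k·t = ln(2.316) - (0.0185)·(45) = 0.8398 - 0.8325 = 0.0073
[A] = e^(0.0073) = 1.0074 M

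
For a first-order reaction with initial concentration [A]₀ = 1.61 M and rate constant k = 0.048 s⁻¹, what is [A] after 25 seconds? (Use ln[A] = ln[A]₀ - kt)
0.4849 M

ln[A] = ln[A]₀ - k·t = ln(1.61) - (0.048)·(25) = 0.4762 - 1.2000 = -0.7238
[A] = e^(-0.7238) = 0.4849 M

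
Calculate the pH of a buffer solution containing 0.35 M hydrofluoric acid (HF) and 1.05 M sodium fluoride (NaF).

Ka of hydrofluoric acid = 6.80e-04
pH = 3.64

pKa = -log(6.80e-04) = 3.17. pH = pKa + log([A⁻]/[HA]) = 3.17 + log(1.05/0.35)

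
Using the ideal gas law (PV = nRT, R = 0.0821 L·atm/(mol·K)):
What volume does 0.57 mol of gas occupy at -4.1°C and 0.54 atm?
T = -4.1°C + 273.15 = 269.05 K
V = nRT/P = (0.57 × 0.0821 × 269.05) / 0.54
V = 23.32 L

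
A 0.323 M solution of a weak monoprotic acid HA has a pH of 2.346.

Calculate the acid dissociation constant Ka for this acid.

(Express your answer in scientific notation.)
K_a = 6.38e-05

[H⁺] = 10^(−pH) = 10^(−2.346) = 4.508e-03 M. For HA ⇌ H⁺ + A⁻, Ka = x²/(C − x) = (4.508e-03)²/(0.323 − 4.508e-03) = 6.38e-05.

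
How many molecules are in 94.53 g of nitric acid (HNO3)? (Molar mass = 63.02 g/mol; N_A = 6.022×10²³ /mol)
Moles = 94.53 g ÷ 63.02 g/mol = 1.5 mol
Molecules = 1.5 mol × 6.022×10²³ /mol = 9.033e+23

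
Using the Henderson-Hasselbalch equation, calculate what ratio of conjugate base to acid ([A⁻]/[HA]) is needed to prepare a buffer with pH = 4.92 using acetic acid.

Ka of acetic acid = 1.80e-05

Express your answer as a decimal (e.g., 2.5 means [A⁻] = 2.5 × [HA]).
[A⁻]/[HA] = 1.497

pKa = −log(1.80e-05) = 4.7447. pH = pKa + log([A⁻]/[HA]). 4.92 = 4.7447 + log(ratio). log(ratio) = 4.92 − 4.7447 = 0.1753. ratio = 10^(0.1753) = 1.497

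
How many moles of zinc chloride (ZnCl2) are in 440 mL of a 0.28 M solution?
Moles = Molarity × Volume (L)
Moles = 0.28 M × 0.44 L = 0.1232 mol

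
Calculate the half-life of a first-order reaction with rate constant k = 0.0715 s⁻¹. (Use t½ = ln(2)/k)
9.69 s

t½ = ln(2)/k = 0.6931/0.0715 = 9.69 s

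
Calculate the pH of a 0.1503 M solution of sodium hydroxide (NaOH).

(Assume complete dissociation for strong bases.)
pH = 13.18

[OH⁻] = 0.1503 M for strong base. pOH = -log[OH⁻] = 0.82, pH = 14 - pOH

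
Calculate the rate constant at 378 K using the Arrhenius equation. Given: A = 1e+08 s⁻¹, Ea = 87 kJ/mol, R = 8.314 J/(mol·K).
9.49e-05 s⁻¹

k = A·exp(-Ea/(R·T)) = 1e+08·exp(-87000/(8.314·378)) = 1e+08·exp(-27.6833) = 1e+08·9.4909e-13 = 9.49e-05 s⁻¹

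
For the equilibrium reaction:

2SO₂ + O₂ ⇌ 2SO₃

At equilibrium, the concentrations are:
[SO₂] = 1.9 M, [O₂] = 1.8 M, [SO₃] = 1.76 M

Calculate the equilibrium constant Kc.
K_c = 0.4767

Kc = ([SO₃]^2) / ([SO₂]^2 × [O₂])
   = ((1.76)^2) / ((1.9)^2·(1.8))
   = 3.0976 / 6.498 = 0.4767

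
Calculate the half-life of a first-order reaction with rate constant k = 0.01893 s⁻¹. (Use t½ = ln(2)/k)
36.62 s

t½ = ln(2)/k = 0.6931/0.01893 = 36.62 s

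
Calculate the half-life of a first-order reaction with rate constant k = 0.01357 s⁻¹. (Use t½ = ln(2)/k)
51.08 s

t½ = ln(2)/k = 0.6931/0.01357 = 51.08 s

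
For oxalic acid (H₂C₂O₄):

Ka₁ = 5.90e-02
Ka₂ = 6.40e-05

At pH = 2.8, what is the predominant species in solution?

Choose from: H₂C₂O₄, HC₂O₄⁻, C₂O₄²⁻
HC₂O₄⁻

pKa1 = 1.23, pKa2 = 4.19. Each pKa is the crossover between adjacent species; pH = 2.8 lies in the region where HC₂O₄⁻ predominates.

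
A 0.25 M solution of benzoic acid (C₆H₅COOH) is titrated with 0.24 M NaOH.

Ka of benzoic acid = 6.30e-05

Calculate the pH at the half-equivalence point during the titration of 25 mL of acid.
pH = pKa = 4.20

At the half-equivalence point, [HA] = [A⁻], so by Henderson–Hasselbalch pH = pKa + log(1) = pKa.
pKa = −log(6.30e-05) = 4.20.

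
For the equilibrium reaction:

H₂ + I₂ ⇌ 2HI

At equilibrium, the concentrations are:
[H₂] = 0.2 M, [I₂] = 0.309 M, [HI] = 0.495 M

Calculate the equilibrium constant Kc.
K_c = 3.9648

Kc = ([HI]^2) / ([H₂] × [I₂])
   = ((0.495)^2) / ((0.2)·(0.309))
   = 0.24502 / 0.0618 = 3.9648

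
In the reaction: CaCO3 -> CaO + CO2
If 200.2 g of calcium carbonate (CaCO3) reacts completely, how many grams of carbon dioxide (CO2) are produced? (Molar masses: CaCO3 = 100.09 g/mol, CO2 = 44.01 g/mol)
Moles of CaCO3 = 200.2 g ÷ 100.09 g/mol = 2.0002 mol
Mole ratio: 1 mol CO2 / 1 mol CaCO3
Moles of CO2 = 2.0002 × (1/1) = 2.0002 mol
Mass of CO2 = 2.0002 mol × 44.01 g/mol = 88.03 g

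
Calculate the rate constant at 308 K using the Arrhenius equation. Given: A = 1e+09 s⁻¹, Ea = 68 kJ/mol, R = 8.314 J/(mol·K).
2.93e-03 s⁻¹

k = A·exp(-Ea/(R·T)) = 1e+09·exp(-68000/(8.314·308)) = 1e+09·exp(-26.5551) = 1e+09·2.9327e-12 = 2.93e-03 s⁻¹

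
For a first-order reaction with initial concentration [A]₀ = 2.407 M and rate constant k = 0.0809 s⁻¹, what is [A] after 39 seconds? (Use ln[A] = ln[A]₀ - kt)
0.1026 M

ln[A] = ln[A]₀ - k·t = ln(2.407) - (0.0809)·(39) = 0.8784 - 3.1551 = -2.2767
[A] = e^(-2.2767) = 0.1026 M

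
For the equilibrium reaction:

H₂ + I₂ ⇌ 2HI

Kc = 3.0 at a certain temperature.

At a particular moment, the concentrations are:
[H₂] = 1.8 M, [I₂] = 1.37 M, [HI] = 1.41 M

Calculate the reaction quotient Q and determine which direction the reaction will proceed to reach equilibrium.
Q = 0.806, Q < K, reaction proceeds forward (toward products)

Q = ([HI]^2) / ([H₂] × [I₂])
  = ((1.41)^2) / ((1.8)·(1.37)) = 1.9881/2.466 = 0.8062
Since Q = 0.8062 < Kc = 3.0, the reaction proceeds forward (toward products) to reach equilibrium.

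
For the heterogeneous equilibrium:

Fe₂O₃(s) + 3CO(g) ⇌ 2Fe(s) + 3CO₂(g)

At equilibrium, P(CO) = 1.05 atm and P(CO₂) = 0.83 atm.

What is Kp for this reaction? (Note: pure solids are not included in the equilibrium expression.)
K_p = 0.494

Solids (Fe₂O₃, Fe) are excluded.
Kp = P(CO₂)³/P(CO)³ = (0.83)³/(1.05)³ = 0.5718/1.158 = 0.494.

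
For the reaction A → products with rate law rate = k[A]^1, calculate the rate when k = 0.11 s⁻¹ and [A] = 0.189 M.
0.02079 M/s

rate = k·[A]^1 = 0.11·(0.189)^1 = 0.11·0.189 = 0.02079 M/s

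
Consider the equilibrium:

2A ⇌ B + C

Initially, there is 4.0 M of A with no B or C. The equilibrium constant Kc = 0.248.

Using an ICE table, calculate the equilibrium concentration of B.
[B] = 0.998 M

ICE: [A] = 4.0 − 2x, [B] = [C] = x.
Kc = x²/(4.0 − 2x)² = 0.248 ⇒ √Kc = x/(4.0 − 2x).
x = √0.248·4.0/(1 + 2√0.248) = 0.498·4.0/1.996 = 0.99799.
[B] = x = 0.998 M.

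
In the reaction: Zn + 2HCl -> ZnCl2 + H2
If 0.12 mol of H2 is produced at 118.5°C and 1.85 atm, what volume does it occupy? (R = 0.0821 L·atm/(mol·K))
T = 118.5°C + 273.15 = 391.65 K
V = nRT/P = (0.12 × 0.0821 × 391.65) / 1.85
V = 2.09 L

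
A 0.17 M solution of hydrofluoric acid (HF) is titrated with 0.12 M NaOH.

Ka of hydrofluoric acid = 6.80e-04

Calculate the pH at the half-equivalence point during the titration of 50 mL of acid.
pH = pKa = 3.17

At the half-equivalence point, [HA] = [A⁻], so by Henderson–Hasselbalch pH = pKa + log(1) = pKa.
pKa = −log(6.80e-04) = 3.17.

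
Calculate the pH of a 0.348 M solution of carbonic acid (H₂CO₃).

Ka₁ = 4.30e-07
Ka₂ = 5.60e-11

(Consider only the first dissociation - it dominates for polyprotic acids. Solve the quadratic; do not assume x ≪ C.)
pH = 3.41

x² + Ka₁·x − Ka₁·C = 0 with Ka₁ = 4.30e-07, C = 0.348.
x = (−Ka₁ + √(Ka₁² + 4·Ka₁·C))/2 = 3.8662e-04 M, so pH = 3.41.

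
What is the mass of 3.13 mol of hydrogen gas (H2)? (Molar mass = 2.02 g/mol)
Mass = 3.13 mol × 2.02 g/mol = 6.323 g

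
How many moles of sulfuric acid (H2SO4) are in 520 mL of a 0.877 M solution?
Moles = Molarity × Volume (L)
Moles = 0.877 M × 0.52 L = 0.456 mol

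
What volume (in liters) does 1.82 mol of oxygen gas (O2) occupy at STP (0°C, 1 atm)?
At STP, 1 mol of gas occupies 22.4 L
Volume = 1.82 mol × 22.4 L/mol = 40.77 L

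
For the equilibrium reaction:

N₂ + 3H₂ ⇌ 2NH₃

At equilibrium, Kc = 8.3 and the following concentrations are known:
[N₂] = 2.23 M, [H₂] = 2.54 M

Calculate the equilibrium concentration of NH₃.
[NH₃] = 17.4157 M

Kc = ([NH₃]^2) / ([N₂] × [H₂]^3) = 8.3
[NH₃]^2 = Kc · (reactant terms)/(other product terms) = 8.3 · 36.543 / 1 = 303.31
[NH₃] = (303.31)^(1/2) = 17.4157 M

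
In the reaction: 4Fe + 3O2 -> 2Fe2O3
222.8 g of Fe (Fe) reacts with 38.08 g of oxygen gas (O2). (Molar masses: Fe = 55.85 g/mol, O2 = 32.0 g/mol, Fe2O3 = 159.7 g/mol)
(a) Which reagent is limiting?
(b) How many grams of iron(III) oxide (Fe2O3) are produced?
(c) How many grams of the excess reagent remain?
(a) O2, (b) 126.7 g, (c) 134.2 g

Moles of Fe = 222.8 g ÷ 55.85 g/mol = 3.98926 mol
Moles of O2 = 38.08 g ÷ 32.0 g/mol = 1.19 mol
Moles ÷ coefficient: Fe: 3.98926/4 = 0.9973, O2: 1.19/3 = 0.3967
(a) O2 has the smaller value, so O2 is the limiting reagent.
(b) Moles of Fe2O3 = 1.19 mol O2 × (2/3) = 0.793333 mol; mass = 0.793333 mol × 159.7 g/mol = 126.7 g
(c) Fe consumed = 1.19 × (4/3) = 1.58667 mol; remaining = 3.98926 − 1.58667 = 2.40259 mol; mass = 2.40259 mol × 55.85 g/mol = 134.2 g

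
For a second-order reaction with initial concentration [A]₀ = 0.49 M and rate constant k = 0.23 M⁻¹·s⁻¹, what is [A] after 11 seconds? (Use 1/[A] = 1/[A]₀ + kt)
0.2188 M

1/[A] = 1/[A]₀ + k·t = 1/0.49 + (0.23)·(11) = 2.0408 + 2.5300 = 4.5708
[A] = 1/4.5708 = 0.2188 M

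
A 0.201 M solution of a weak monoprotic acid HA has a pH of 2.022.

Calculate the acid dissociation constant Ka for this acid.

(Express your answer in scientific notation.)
K_a = 4.72e-04

[H⁺] = 10^(−pH) = 10^(−2.022) = 9.506e-03 M. For HA ⇌ H⁺ + A⁻, Ka = x²/(C − x) = (9.506e-03)²/(0.201 − 9.506e-03) = 4.72e-04.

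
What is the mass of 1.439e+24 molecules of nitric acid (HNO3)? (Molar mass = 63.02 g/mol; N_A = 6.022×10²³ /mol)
Moles = 1.439e+24 ÷ 6.022×10²³ = 2.38957 mol
Mass = 2.38957 mol × 63.02 g/mol = 150.6 g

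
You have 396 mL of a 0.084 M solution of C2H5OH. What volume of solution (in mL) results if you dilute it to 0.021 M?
Using M₁V₁ = M₂V₂:
0.084 × 396 = 0.021 × V₂
V₂ = (0.084 × 396) / 0.021 = 1584 mL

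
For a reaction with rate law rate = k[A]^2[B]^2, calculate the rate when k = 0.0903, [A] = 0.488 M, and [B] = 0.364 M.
0.002849 M/s

rate = k·[A]^2·[B]^2 = 0.0903·(0.488)^2·(0.364)^2 = 0.0903·0.238144·0.132496 = 0.002849 M/s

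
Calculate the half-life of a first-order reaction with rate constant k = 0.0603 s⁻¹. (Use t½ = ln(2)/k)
11.49 s

t½ = ln(2)/k = 0.6931/0.0603 = 11.49 s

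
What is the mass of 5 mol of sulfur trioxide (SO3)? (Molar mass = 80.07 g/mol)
Mass = 5 mol × 80.07 g/mol = 400.3 g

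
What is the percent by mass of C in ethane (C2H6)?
Mass of C in formula = 12.01 × 2 = 24.02 g/mol
Molar mass = 30.07 g/mol
% C = (24.02/30.07) × 100% = 79.88%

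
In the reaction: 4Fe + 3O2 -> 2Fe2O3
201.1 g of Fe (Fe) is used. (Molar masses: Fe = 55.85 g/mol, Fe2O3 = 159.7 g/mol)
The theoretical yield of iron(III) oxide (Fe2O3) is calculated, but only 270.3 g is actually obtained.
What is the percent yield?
Moles of Fe = 201.1 g ÷ 55.85 g/mol = 3.60072 mol
Mole ratio: 2 mol Fe2O3 / 4 mol Fe
Moles of Fe2O3 = 3.60072 × (2/4) = 1.80036 mol
Theoretical yield = 1.80036 mol × 159.7 g/mol = 287.52 g
Actual yield = 270.3 g
Percent yield = (270.3 / 287.52) × 100% = 94.0%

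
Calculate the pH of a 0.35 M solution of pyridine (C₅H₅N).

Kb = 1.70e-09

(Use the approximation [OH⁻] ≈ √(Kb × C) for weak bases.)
pH = 9.39

[OH⁻] = √(Kb × C) = √(1.70e-09 × 0.35) = 2.4393e-05. pOH = 4.61, pH = 14 - pOH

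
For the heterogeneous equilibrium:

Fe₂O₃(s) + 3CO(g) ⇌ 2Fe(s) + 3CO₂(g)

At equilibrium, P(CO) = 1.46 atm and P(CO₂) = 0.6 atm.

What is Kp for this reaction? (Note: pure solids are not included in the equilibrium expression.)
K_p = 0.069

Solids (Fe₂O₃, Fe) are excluded.
Kp = P(CO₂)³/P(CO)³ = (0.6)³/(1.46)³ = 0.216/3.112 = 0.069.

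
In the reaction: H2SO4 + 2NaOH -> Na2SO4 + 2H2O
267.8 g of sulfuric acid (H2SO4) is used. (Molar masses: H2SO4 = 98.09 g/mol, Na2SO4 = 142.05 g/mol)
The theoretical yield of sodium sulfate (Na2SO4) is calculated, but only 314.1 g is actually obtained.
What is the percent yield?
Moles of H2SO4 = 267.8 g ÷ 98.09 g/mol = 2.73015 mol
Mole ratio: 1 mol Na2SO4 / 1 mol H2SO4
Moles of Na2SO4 = 2.73015 × (1/1) = 2.73015 mol
Theoretical yield = 2.73015 mol × 142.05 g/mol = 387.82 g
Actual yield = 314.1 g
Percent yield = (314.1 / 387.82) × 100% = 81.0%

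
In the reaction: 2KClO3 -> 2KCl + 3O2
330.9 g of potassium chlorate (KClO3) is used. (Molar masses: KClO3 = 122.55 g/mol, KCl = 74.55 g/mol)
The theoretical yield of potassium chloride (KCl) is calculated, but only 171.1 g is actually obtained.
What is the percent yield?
Moles of KClO3 = 330.9 g ÷ 122.55 g/mol = 2.70012 mol
Mole ratio: 2 mol KCl / 2 mol KClO3
Moles of KCl = 2.70012 × (2/2) = 2.70012 mol
Theoretical yield = 2.70012 mol × 74.55 g/mol = 201.29 g
Actual yield = 171.1 g
Percent yield = (171.1 / 201.29) × 100% = 85.0%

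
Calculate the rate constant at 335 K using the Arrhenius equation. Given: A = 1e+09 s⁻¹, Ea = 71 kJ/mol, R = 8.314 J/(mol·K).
8.49e-03 s⁻¹

k = A·exp(-Ea/(R·T)) = 1e+09·exp(-71000/(8.314·335)) = 1e+09·exp(-25.4920) = 1e+09·8.4913e-12 = 8.49e-03 s⁻¹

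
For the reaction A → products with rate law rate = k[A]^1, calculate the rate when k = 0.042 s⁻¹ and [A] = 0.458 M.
0.01924 M/s

rate = k·[A]^1 = 0.042·(0.458)^1 = 0.042·0.458 = 0.01924 M/s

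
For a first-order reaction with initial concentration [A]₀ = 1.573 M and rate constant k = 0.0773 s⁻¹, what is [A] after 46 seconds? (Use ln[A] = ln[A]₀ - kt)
0.0449 M

ln[A] = ln[A]₀ - k·t = ln(1.573) - (0.0773)·(46) = 0.4530 - 3.5558 = -3.1028
[A] = e^(-3.1028) = 0.0449 M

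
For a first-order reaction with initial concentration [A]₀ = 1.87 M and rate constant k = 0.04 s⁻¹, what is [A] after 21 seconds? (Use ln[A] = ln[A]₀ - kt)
0.8073 M

ln[A] = ln[A]₀ - k·t = ln(1.87) - (0.04)·(21) = 0.6259 - 0.8400 = -0.2141
[A] = e^(-0.2141) = 0.8073 M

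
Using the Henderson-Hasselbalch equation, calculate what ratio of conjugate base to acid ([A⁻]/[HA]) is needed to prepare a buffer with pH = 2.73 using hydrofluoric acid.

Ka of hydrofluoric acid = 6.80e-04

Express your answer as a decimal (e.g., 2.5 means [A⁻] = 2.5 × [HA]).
[A⁻]/[HA] = 0.365

pKa = −log(6.80e-04) = 3.1675. pH = pKa + log([A⁻]/[HA]). 2.73 = 3.1675 + log(ratio). log(ratio) = 2.73 − 3.1675 = -0.4375. ratio = 10^(-0.4375) = 0.365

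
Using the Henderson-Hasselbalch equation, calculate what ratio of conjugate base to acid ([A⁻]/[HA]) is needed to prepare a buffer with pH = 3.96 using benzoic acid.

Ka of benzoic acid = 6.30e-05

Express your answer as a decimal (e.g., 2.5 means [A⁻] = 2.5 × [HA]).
[A⁻]/[HA] = 0.575

pKa = −log(6.30e-05) = 4.2007. pH = pKa + log([A⁻]/[HA]). 3.96 = 4.2007 + log(ratio). log(ratio) = 3.96 − 4.2007 = -0.2407. ratio = 10^(-0.2407) = 0.575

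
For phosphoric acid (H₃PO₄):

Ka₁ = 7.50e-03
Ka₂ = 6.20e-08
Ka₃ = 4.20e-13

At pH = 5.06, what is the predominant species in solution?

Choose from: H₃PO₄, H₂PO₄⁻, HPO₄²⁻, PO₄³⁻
H₂PO₄⁻

pKa1 = 2.12, pKa2 = 7.21, pKa3 = 12.38. Each pKa is the crossover between adjacent species; pH = 5.06 lies in the region where H₂PO₄⁻ predominates.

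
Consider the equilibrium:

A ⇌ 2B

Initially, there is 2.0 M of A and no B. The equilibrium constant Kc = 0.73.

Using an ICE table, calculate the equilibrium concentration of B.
[B] = 1.040 M

ICE: [A] = 2.0 − x, [B] = 2x.
Kc = (2x)²/(2.0 − x) = 0.73 ⇒ 4x² + 0.73x − 1.46 = 0.
x = (−0.73 + √(0.73² + 4·4·1.46))/(2·4) = (−0.73 + √23.893)/8 = 0.51975.
[B] = 2x = 1.040 M.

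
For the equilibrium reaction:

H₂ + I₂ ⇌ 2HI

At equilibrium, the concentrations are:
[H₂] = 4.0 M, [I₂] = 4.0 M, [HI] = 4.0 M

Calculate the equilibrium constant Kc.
K_c = 1.0000

Kc = ([HI]^2) / ([H₂] × [I₂])
   = ((4.0)^2) / ((4.0)·(4.0))
   = 16 / 16 = 1.0000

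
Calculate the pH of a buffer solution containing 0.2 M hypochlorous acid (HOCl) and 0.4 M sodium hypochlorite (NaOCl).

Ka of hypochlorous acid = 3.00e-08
pH = 7.82

pKa = -log(3.00e-08) = 7.52. pH = pKa + log([A⁻]/[HA]) = 7.52 + log(0.4/0.2)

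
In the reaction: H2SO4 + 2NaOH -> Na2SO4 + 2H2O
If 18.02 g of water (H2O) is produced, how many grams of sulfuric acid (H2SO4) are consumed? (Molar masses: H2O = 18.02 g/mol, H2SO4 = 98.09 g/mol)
Moles of H2O = 18.02 g ÷ 18.02 g/mol = 1 mol
Mole ratio: 1 mol H2SO4 / 2 mol H2O
Moles of H2SO4 = 1 × (1/2) = 0.5 mol
Mass of H2SO4 = 0.5 mol × 98.09 g/mol = 49.05 g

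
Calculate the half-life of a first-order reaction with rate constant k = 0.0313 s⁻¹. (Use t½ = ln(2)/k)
22.15 s

t½ = ln(2)/k = 0.6931/0.0313 = 22.15 s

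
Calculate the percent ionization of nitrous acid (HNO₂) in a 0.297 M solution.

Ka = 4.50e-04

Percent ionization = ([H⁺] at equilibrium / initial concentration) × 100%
Percent ionization = 3.82%

Let x = [H⁺]. Ka = x²/(C - x) ⇒ x² + (4.50e-04)x - (4.50e-04)(0.297) = 0. x = 1.1338e-02. Percent = (1.1338e-02/0.297) × 100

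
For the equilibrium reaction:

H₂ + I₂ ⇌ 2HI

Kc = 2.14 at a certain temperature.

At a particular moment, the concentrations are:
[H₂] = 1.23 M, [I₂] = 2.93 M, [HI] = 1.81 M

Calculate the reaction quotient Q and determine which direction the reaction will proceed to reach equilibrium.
Q = 0.909, Q < K, reaction proceeds forward (toward products)

Q = ([HI]^2) / ([H₂] × [I₂])
  = ((1.81)^2) / ((1.23)·(2.93)) = 3.2761/3.6039 = 0.909
Since Q = 0.909 < Kc = 2.14, the reaction proceeds forward (toward products) to reach equilibrium.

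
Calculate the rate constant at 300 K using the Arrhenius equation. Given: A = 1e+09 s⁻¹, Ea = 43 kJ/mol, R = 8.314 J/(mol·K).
3.26e+01 s⁻¹

k = A·exp(-Ea/(R·T)) = 1e+09·exp(-43000/(8.314·300)) = 1e+09·exp(-17.2400) = 1e+09·3.2566e-08 = 3.26e+01 s⁻¹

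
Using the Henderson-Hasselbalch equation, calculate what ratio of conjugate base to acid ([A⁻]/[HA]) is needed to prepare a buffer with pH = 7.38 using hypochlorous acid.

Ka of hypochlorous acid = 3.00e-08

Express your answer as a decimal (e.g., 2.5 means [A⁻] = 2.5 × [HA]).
[A⁻]/[HA] = 0.720

pKa = −log(3.00e-08) = 7.5229. pH = pKa + log([A⁻]/[HA]). 7.38 = 7.5229 + log(ratio). log(ratio) = 7.38 − 7.5229 = -0.1429. ratio = 10^(-0.1429) = 0.720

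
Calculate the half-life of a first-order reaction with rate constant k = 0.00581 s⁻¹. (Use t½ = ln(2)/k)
119.30 s

t½ = ln(2)/k = 0.6931/0.00581 = 119.30 s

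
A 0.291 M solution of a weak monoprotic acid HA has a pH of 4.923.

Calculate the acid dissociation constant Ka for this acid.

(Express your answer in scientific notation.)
K_a = 4.90e-10

[H⁺] = 10^(−pH) = 10^(−4.923) = 1.194e-05 M. For HA ⇌ H⁺ + A⁻, Ka = x²/(C − x) = (1.194e-05)²/(0.291 − 1.194e-05) = 4.90e-10.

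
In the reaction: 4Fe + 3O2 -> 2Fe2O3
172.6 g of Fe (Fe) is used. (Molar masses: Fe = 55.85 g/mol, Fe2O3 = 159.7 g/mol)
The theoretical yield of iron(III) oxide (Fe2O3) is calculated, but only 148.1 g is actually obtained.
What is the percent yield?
Moles of Fe = 172.6 g ÷ 55.85 g/mol = 3.09042 mol
Mole ratio: 2 mol Fe2O3 / 4 mol Fe
Moles of Fe2O3 = 3.09042 × (2/4) = 1.54521 mol
Theoretical yield = 1.54521 mol × 159.7 g/mol = 246.77 g
Actual yield = 148.1 g
Percent yield = (148.1 / 246.77) × 100% = 60.0%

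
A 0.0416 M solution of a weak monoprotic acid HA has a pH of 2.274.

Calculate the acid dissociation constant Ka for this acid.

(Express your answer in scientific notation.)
K_a = 7.80e-04

[H⁺] = 10^(−pH) = 10^(−2.274) = 5.321e-03 M. For HA ⇌ H⁺ + A⁻, Ka = x²/(C − x) = (5.321e-03)²/(0.0416 − 5.321e-03) = 7.80e-04.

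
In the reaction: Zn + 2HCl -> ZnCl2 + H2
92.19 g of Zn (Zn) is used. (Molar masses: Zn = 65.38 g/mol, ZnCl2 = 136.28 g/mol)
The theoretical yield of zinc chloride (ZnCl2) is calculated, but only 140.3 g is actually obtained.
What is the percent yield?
Moles of Zn = 92.19 g ÷ 65.38 g/mol = 1.41006 mol
Mole ratio: 1 mol ZnCl2 / 1 mol Zn
Moles of ZnCl2 = 1.41006 × (1/1) = 1.41006 mol
Theoretical yield = 1.41006 mol × 136.28 g/mol = 192.16 g
Actual yield = 140.3 g
Percent yield = (140.3 / 192.16) × 100% = 73.0%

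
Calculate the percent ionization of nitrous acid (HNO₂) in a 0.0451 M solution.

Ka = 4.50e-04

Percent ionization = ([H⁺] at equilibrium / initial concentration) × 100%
Percent ionization = 9.5%

Let x = [H⁺]. Ka = x²/(C - x) ⇒ x² + (4.50e-04)x - (4.50e-04)(0.0451) = 0. x = 4.2856e-03. Percent = (4.2856e-03/0.0451) × 100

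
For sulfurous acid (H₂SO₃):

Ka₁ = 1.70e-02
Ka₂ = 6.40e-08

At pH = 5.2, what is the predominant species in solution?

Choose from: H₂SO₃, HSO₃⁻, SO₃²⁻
HSO₃⁻

pKa1 = 1.77, pKa2 = 7.19. Each pKa is the crossover between adjacent species; pH = 5.2 lies in the region where HSO₃⁻ predominates.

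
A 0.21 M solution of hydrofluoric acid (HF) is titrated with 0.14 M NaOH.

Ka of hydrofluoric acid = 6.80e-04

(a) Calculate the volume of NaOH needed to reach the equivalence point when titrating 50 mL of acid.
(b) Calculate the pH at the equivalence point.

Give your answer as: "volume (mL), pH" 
V = 75.0 mL, pH = 8.05

(a) At equivalence: moles acid = moles base.
moles acid = 0.21 × 0.05 = 0.0105 mol; V_NaOH = 0.0105/0.14 = 0.075 L = 75.0 mL.
(b) At equivalence, all acid → conjugate base A⁻ at [A⁻] = 0.0105/0.125 = 0.084 M.
Kb = Kw/Ka = 1.0e-14/6.80e-04 = 1.471e-11; [OH⁻] = √(Kb·[A⁻]) = 1.111e-06; pOH = 5.95; pH = 14 − pOH = 8.05.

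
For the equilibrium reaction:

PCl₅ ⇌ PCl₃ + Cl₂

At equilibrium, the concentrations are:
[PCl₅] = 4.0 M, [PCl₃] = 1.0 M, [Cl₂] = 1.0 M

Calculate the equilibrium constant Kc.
K_c = 0.2500

Kc = ([PCl₃] × [Cl₂]) / ([PCl₅])
   = ((1.0)·(1.0)) / ((4.0))
   = 1 / 4 = 0.2500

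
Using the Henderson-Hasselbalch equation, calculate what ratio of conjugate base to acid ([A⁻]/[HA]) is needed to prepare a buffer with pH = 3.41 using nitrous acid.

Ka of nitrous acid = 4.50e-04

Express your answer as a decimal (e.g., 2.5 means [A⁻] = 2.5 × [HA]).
[A⁻]/[HA] = 1.157

pKa = −log(4.50e-04) = 3.3468. pH = pKa + log([A⁻]/[HA]). 3.41 = 3.3468 + log(ratio). log(ratio) = 3.41 − 3.3468 = 0.0632. ratio = 10^(0.0632) = 1.157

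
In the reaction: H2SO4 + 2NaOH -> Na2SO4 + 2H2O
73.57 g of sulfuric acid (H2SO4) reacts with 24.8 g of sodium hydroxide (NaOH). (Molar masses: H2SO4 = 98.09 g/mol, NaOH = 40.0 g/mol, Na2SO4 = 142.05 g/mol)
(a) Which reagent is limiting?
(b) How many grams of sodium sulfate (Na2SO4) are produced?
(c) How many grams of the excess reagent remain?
(a) NaOH, (b) 44.04 g, (c) 43.16 g

Moles of H2SO4 = 73.57 g ÷ 98.09 g/mol = 0.750025 mol
Moles of NaOH = 24.8 g ÷ 40.0 g/mol = 0.62 mol
Moles ÷ coefficient: H2SO4: 0.750025/1 = 0.75, NaOH: 0.62/2 = 0.31
(a) NaOH has the smaller value, so NaOH is the limiting reagent.
(b) Moles of Na2SO4 = 0.62 mol NaOH × (1/2) = 0.31 mol; mass = 0.31 mol × 142.05 g/mol = 44.04 g
(c) H2SO4 consumed = 0.62 × (1/2) = 0.31 mol; remaining = 0.750025 − 0.31 = 0.440025 mol; mass = 0.440025 mol × 98.09 g/mol = 43.16 g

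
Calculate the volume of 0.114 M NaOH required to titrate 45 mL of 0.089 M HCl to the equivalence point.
V_{base} = 35.1 mL

At equivalence: moles acid = moles base.
moles HCl = 0.089 M × 0.045 L = 0.004005 mol
V_NaOH = 0.004005 mol ÷ 0.114 M = 0.03513 L = 35.1 mL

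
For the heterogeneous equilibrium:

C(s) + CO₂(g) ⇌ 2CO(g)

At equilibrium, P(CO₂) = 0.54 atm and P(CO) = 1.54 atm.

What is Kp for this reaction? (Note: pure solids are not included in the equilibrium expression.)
K_p = 4.392

Solid C is excluded.
Kp = P(CO)²/P(CO₂) = (1.54)²/0.54 = 2.372/0.54 = 4.392.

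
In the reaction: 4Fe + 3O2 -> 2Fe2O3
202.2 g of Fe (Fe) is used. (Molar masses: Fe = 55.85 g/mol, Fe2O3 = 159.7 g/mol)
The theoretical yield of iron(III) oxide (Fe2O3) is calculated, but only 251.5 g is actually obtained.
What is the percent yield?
Moles of Fe = 202.2 g ÷ 55.85 g/mol = 3.62041 mol
Mole ratio: 2 mol Fe2O3 / 4 mol Fe
Moles of Fe2O3 = 3.62041 × (2/4) = 1.81021 mol
Theoretical yield = 1.81021 mol × 159.7 g/mol = 289.09 g
Actual yield = 251.5 g
Percent yield = (251.5 / 289.09) × 100% = 87.0%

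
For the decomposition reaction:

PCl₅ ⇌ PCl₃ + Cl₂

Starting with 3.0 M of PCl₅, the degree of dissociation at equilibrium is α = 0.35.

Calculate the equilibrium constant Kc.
K_c = 0.5654

x = α·[A]₀ = 0.35 × 3.0 = 1.05 M dissociated.
At eq: [PCl₅] = 3.0 − 1.05 = 1.95 M; [PCl₃] = [Cl₂] = x = 1.05 M.
Kc = [PCl₃][Cl₂]/[PCl₅] = (1.05)²/1.95 = 0.5654.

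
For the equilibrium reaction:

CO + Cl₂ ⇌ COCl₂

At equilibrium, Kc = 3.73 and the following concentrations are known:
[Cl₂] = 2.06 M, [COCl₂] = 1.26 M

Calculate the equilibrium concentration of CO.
[CO] = 0.1640 M

Kc = ([COCl₂]) / ([CO] × [Cl₂]) = 3.73
[CO]^1 = (product terms)/(Kc · other reactant terms) = 1.26 / (3.73 · 2.06) = 0.16398
[CO] = 0.1640 M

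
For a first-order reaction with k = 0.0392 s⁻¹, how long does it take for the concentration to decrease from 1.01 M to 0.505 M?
17.68 s

From ln[A] = ln[A]₀ - k·t: t = ln([A]₀/[A])/k = ln(1.01/0.505)/0.0392 = ln(2.0000)/0.0392 = 0.6931/0.0392 = 17.68 s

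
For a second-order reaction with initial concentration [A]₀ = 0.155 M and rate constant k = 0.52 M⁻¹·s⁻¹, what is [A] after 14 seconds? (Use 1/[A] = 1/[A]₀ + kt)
0.0728 M

1/[A] = 1/[A]₀ + k·t = 1/0.155 + (0.52)·(14) = 6.4516 + 7.2800 = 13.7316
[A] = 1/13.7316 = 0.0728 M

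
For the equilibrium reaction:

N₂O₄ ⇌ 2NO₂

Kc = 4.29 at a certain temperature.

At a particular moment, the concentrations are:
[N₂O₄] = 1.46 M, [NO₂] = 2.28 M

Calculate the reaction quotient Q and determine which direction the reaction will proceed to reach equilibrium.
Q = 3.561, Q < K, reaction proceeds forward (toward products)

Q = ([NO₂]^2) / ([N₂O₄])
  = ((2.28)^2) / ((1.46)) = 5.1984/1.46 = 3.561
Since Q = 3.561 < Kc = 4.29, the reaction proceeds forward (toward products) to reach equilibrium.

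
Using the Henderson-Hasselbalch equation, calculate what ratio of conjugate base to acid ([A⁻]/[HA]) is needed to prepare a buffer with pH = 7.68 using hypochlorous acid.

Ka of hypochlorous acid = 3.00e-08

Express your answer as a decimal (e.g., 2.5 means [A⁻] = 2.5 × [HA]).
[A⁻]/[HA] = 1.436

pKa = −log(3.00e-08) = 7.5229. pH = pKa + log([A⁻]/[HA]). 7.68 = 7.5229 + log(ratio). log(ratio) = 7.68 − 7.5229 = 0.1571. ratio = 10^(0.1571) = 1.436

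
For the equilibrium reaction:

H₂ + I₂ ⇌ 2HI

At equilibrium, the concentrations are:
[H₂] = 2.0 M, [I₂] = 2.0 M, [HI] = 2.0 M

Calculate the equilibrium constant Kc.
K_c = 1.0000

Kc = ([HI]^2) / ([H₂] × [I₂])
   = ((2.0)^2) / ((2.0)·(2.0))
   = 4 / 4 = 1.0000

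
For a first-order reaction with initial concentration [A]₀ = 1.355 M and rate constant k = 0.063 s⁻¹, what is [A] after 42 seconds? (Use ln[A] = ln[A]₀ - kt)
0.0961 M

ln[A] = ln[A]₀ - k·t = ln(1.355) - (0.063)·(42) = 0.3038 - 2.6460 = -2.3422
[A] = e^(-2.3422) = 0.0961 M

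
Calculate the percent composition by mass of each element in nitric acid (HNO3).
H: 1.60%, N: 22.23%, O: 76.17%

Molar mass of HNO3 = 63.02 g/mol
% H = (1 × 1.008) / 63.02 × 100% = 1.008 / 63.02 × 100% = 1.60%
% N = (1 × 14.01) / 63.02 × 100% = 14.01 / 63.02 × 100% = 22.23%
% O = (3 × 16.0) / 63.02 × 100% = 48 / 63.02 × 100% = 76.17%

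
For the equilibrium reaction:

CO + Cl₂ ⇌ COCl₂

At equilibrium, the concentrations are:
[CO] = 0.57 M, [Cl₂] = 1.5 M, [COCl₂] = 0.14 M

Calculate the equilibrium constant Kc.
K_c = 0.1637

Kc = ([COCl₂]) / ([CO] × [Cl₂])
   = ((0.14)) / ((0.57)·(1.5))
   = 0.14 / 0.855 = 0.1637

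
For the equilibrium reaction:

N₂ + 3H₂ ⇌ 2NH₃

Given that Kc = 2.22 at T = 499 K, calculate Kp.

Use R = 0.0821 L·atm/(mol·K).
K_p = 0.0013

Δn = (moles gaseous products) − (moles gaseous reactants) = -2
T = 499 K; RT = 0.0821 × 499 = 40.9679
Kp = Kc·(RT)^Δn = 2.22 × (40.9679)^-2 = 2.22 × 0.000595817 = 0.0013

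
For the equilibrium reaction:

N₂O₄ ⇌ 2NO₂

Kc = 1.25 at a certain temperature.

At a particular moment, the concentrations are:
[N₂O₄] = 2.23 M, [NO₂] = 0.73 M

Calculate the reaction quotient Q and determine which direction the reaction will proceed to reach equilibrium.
Q = 0.239, Q < K, reaction proceeds forward (toward products)

Q = ([NO₂]^2) / ([N₂O₄])
  = ((0.73)^2) / ((2.23)) = 0.5329/2.23 = 0.239
Since Q = 0.239 < Kc = 1.25, the reaction proceeds forward (toward products) to reach equilibrium.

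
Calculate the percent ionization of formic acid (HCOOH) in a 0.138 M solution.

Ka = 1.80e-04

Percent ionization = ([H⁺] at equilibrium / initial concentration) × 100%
Percent ionization = 3.55%

Let x = [H⁺]. Ka = x²/(C - x) ⇒ x² + (1.80e-04)x - (1.80e-04)(0.138) = 0. x = 4.8948e-03. Percent = (4.8948e-03/0.138) × 100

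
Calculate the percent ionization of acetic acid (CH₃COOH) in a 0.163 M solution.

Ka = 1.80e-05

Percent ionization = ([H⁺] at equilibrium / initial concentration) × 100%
Percent ionization = 1.05%

Let x = [H⁺]. Ka = x²/(C - x) ⇒ x² + (1.80e-05)x - (1.80e-05)(0.163) = 0. x = 1.7039e-03. Percent = (1.7039e-03/0.163) × 100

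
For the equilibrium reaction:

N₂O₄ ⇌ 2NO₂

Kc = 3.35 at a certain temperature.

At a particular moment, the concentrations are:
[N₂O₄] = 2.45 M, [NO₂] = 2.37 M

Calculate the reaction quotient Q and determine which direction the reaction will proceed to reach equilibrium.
Q = 2.293, Q < K, reaction proceeds forward (toward products)

Q = ([NO₂]^2) / ([N₂O₄])
  = ((2.37)^2) / ((2.45)) = 5.6169/2.45 = 2.293
Since Q = 2.293 < Kc = 3.35, the reaction proceeds forward (toward products) to reach equilibrium.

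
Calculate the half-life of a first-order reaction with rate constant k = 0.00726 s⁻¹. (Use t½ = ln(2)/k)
95.47 s

t½ = ln(2)/k = 0.6931/0.00726 = 95.47 s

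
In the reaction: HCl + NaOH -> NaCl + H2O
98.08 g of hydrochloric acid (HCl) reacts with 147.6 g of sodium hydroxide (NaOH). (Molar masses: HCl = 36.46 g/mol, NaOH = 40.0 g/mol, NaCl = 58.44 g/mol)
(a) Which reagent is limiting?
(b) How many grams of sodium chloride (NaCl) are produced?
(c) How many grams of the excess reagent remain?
(a) HCl, (b) 157.2 g, (c) 40 g

Moles of HCl = 98.08 g ÷ 36.46 g/mol = 2.69007 mol
Moles of NaOH = 147.6 g ÷ 40.0 g/mol = 3.69 mol
Moles ÷ coefficient: HCl: 2.69007/1 = 2.69, NaOH: 3.69/1 = 3.69
(a) HCl has the smaller value, so HCl is the limiting reagent.
(b) Moles of NaCl = 2.69007 mol HCl × (1/1) = 2.69007 mol; mass = 2.69007 mol × 58.44 g/mol = 157.2 g
(c) NaOH consumed = 2.69007 × (1/1) = 2.69007 mol; remaining = 3.69 − 2.69007 = 0.999929 mol; mass = 0.999929 mol × 40.0 g/mol = 40 g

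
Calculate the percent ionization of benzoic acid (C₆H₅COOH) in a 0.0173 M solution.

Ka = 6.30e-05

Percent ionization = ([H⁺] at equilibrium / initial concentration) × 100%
Percent ionization = 5.86%

Let x = [H⁺]. Ka = x²/(C - x) ⇒ x² + (6.30e-05)x - (6.30e-05)(0.0173) = 0. x = 1.0130e-03. Percent = (1.0130e-03/0.0173) × 100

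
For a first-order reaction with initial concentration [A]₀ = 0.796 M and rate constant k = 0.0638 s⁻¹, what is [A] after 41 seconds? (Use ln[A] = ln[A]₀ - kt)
0.0582 M

ln[A] = ln[A]₀ - k·t = ln(0.796) - (0.0638)·(41) = -0.2282 - 2.6158 = -2.8440
[A] = e^(-2.8440) = 0.0582 M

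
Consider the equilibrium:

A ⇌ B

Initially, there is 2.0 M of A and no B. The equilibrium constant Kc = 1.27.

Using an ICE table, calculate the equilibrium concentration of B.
[B] = 1.119 M

ICE: [A] = 2.0 − x, [B] = x.
Kc = x/(2.0 − x) = 1.27 ⇒ x = 1.27·2.0/(1 + 1.27) = 2.54/2.27 = 1.119.
[B] = x = 1.119 M.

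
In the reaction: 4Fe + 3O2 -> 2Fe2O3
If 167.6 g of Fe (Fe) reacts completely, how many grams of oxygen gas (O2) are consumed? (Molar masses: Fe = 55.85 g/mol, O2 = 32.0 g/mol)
Moles of Fe = 167.6 g ÷ 55.85 g/mol = 3.0009 mol
Mole ratio: 3 mol O2 / 4 mol Fe
Moles of O2 = 3.0009 × (3/4) = 2.25067 mol
Mass of O2 = 2.25067 mol × 32.0 g/mol = 72.02 g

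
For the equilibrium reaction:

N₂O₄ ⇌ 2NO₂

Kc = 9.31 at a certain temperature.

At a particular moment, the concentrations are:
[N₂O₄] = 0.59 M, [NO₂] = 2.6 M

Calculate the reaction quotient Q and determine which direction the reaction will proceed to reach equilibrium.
Q = 11.458, Q > K, reaction proceeds reverse (toward reactants)

Q = ([NO₂]^2) / ([N₂O₄])
  = ((2.6)^2) / ((0.59)) = 6.76/0.59 = 11.46
Since Q = 11.46 > Kc = 9.31, the reaction proceeds reverse (toward reactants) to reach equilibrium.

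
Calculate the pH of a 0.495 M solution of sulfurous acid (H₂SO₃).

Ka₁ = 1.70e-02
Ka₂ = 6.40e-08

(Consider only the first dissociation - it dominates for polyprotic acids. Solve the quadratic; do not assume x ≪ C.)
pH = 1.08

x² + Ka₁·x − Ka₁·C = 0 with Ka₁ = 1.70e-02, C = 0.495.
x = (−Ka₁ + √(Ka₁² + 4·Ka₁·C))/2 = 8.3626e-02 M, so pH = 1.08.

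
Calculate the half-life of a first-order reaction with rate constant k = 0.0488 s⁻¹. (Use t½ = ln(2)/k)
14.20 s

t½ = ln(2)/k = 0.6931/0.0488 = 14.20 s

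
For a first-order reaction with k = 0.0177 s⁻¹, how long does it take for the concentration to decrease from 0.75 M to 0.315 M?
49.01 s

From ln[A] = ln[A]₀ - k·t: t = ln([A]₀/[A])/k = ln(0.75/0.315)/0.0177 = ln(2.3810)/0.0177 = 0.8675/0.0177 = 49.01 s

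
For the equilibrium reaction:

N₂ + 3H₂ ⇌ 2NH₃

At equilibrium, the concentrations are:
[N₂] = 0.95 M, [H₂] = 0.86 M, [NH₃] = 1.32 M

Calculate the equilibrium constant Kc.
K_c = 2.8836

Kc = ([NH₃]^2) / ([N₂] × [H₂]^3)
   = ((1.32)^2) / ((0.95)·(0.86)^3)
   = 1.7424 / 0.60425 = 2.8836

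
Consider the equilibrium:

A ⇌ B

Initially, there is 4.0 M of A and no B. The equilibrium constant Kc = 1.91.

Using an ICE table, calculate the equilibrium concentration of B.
[B] = 2.625 M

ICE: [A] = 4.0 − x, [B] = x.
Kc = x/(4.0 − x) = 1.91 ⇒ x = 1.91·4.0/(1 + 1.91) = 7.64/2.91 = 2.625.
[B] = x = 2.625 M.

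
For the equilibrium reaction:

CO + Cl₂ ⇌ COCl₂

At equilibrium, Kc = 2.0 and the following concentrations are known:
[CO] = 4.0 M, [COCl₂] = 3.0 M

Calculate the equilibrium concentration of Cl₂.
[Cl₂] = 0.3750 M

Kc = ([COCl₂]) / ([CO] × [Cl₂]) = 2.0
[Cl₂]^1 = (product terms)/(Kc · other reactant terms) = 3 / (2.0 · 4) = 0.375
[Cl₂] = 0.3750 M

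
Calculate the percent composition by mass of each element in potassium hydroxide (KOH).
K: 69.68%, O: 28.52%, H: 1.80%

Molar mass of KOH = 56.11 g/mol
% K = (1 × 39.1) / 56.11 × 100% = 39.1 / 56.11 × 100% = 69.68%
% O = (1 × 16.0) / 56.11 × 100% = 16 / 56.11 × 100% = 28.52%
% H = (1 × 1.008) / 56.11 × 100% = 1.008 / 56.11 × 100% = 1.80%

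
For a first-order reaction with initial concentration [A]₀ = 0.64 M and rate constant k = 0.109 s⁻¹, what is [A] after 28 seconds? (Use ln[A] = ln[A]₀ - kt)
0.0302 M

ln[A] = ln[A]₀ - k·t = ln(0.64) - (0.109)·(28) = -0.4463 - 3.0520 = -3.4983
[A] = e^(-3.4983) = 0.0302 M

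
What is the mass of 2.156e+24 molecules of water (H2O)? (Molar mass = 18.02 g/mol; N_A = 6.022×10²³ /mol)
Moles = 2.156e+24 ÷ 6.022×10²³ = 3.58021 mol
Mass = 3.58021 mol × 18.02 g/mol = 64.52 g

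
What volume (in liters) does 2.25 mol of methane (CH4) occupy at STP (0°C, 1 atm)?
At STP, 1 mol of gas occupies 22.4 L
Volume = 2.25 mol × 22.4 L/mol = 50.40 L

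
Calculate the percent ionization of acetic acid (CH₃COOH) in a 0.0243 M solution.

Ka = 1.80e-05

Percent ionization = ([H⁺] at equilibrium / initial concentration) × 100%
Percent ionization = 2.68%

Let x = [H⁺]. Ka = x²/(C - x) ⇒ x² + (1.80e-05)x - (1.80e-05)(0.0243) = 0. x = 6.5242e-04. Percent = (6.5242e-04/0.0243) × 100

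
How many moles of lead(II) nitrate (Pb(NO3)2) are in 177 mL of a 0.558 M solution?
Moles = Molarity × Volume (L)
Moles = 0.558 M × 0.177 L = 0.09877 mol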